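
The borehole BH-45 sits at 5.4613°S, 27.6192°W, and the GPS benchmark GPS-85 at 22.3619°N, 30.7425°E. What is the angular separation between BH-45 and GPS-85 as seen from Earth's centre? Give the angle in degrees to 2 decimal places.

63.47°

Δφ = 27.8232°,  Δλ = 58.3617°
a = sin²(Δφ/2) + cos φ₁ cos φ₂ sin²(Δλ/2) = 0.276652
c = 2·arcsin(√a) = 1.107726 rad = 63.4680°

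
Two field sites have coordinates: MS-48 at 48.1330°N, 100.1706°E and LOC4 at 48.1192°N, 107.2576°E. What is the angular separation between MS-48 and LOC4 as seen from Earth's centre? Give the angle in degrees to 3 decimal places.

Δφ = -0.0138°,  Δλ = 7.0870°
a = sin²(Δφ/2) + cos φ₁ cos φ₂ sin²(Δλ/2) = 0.001702
c = 2·arcsin(√a) = 0.082534 rad = 4.7289°

4.729°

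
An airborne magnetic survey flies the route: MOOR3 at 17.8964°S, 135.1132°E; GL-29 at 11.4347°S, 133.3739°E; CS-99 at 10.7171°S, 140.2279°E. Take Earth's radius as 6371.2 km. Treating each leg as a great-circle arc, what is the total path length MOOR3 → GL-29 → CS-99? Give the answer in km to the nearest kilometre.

1495 km

MOOR3→GL-29: c = 0.116534 rad, d = 742.46 km
GL-29→CS-99: c = 0.118059 rad, d = 752.18 km
Total = 742.46 + 752.18 = 1494.64 km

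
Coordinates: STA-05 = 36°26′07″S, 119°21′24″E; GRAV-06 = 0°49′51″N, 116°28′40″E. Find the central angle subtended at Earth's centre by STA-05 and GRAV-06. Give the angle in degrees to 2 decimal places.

STA-05: φ = -36.43528°, λ = +119.35667°
GRAV-06: φ = +0.83083°, λ = +116.47778°
Δφ = 37.2661°,  Δλ = -2.8789°
a = sin²(Δφ/2) + cos φ₁ cos φ₂ sin²(Δλ/2) = 0.102592
c = 2·arcsin(√a) = 0.652091 rad = 37.3621°

37.36°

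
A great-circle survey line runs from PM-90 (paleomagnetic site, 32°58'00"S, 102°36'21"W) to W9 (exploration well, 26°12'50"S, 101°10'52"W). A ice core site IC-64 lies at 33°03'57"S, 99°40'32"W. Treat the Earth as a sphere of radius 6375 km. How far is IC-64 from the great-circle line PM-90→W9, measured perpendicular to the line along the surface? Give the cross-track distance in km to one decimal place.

271.2 km

PM-90: φ = -32.96667°, λ = -102.60583°
W9: φ = -26.21389°, λ = -101.18111°
IC-64: φ = -33.06583°, λ = -99.67556°
δ₁₃ = central angle PM-90→IC-64 = 0.042918 rad  (haversine)
θ₁₃ = bearing PM-90→IC-64 = 93.109°,  θ₁₂ = bearing PM-90→W9 = 10.755°
dₓₜ = R·arcsin(sin δ₁₃ · sin(θ₁₃ − θ₁₂)) = 6375·arcsin(0.04290·sin(82.354°)) = 271.167 km
|dₓₜ| = 271.167 km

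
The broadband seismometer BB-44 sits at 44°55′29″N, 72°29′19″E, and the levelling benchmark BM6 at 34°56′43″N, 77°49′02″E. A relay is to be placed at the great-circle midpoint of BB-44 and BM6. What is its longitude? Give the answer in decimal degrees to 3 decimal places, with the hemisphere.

75.348°E

BB-44: φ = +44.92472°, λ = +72.48861°
BM6: φ = +34.94528°, λ = +77.81722°
Bx = cos φ₂ cos Δλ = 0.816157,  By = cos φ₂ sin Δλ = 0.076124
φₘ = atan2(sin φ₁ + sin φ₂, √((cos φ₁ + Bx)² + By²)) = 39.96534°
λₘ = λ₁ + atan2(By, cos φ₁ + Bx) = 75.34779°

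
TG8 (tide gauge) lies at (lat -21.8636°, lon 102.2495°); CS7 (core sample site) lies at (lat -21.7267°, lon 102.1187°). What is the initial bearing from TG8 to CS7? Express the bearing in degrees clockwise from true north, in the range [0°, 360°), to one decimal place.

318.4°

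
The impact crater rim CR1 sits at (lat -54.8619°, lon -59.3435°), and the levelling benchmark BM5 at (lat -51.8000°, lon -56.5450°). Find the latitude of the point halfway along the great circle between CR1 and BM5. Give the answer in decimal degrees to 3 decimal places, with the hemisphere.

53.339°S

Bx = cos φ₂ cos Δλ = 0.617671,  By = cos φ₂ sin Δλ = 0.030193
φₘ = atan2(sin φ₁ + sin φ₂, √((cos φ₁ + Bx)² + By²)) = -53.33912°
λₘ = λ₁ + atan2(By, cos φ₁ + Bx) = -57.89401°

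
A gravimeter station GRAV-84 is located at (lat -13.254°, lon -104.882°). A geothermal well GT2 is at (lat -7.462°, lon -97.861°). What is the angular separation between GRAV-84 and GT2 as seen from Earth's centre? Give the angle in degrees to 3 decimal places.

9.011°

Δφ = 5.7920°,  Δλ = 7.0210°
a = sin²(Δφ/2) + cos φ₁ cos φ₂ sin²(Δλ/2) = 0.006171
c = 2·arcsin(√a) = 0.157275 rad = 9.0112°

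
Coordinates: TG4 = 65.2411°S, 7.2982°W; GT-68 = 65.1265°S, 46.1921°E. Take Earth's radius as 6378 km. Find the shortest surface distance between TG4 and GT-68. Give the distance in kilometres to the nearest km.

2424 km

Δφ = 0.1146°,  Δλ = 53.4903°
a = sin²(Δφ/2) + cos φ₁ cos φ₂ sin²(Δλ/2) = 0.035676
c = 2·arcsin(√a) = 0.380044 rad = 21.7749°
d = R·c = 6378 × 0.380044 = 2423.9 km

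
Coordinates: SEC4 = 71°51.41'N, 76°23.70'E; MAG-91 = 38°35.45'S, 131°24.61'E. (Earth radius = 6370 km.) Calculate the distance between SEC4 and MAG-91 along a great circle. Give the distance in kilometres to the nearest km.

SEC4: φ = +71.85683°, λ = +76.39500°
MAG-91: φ = -38.59083°, λ = +131.41017°
Δφ = -110.4477°,  Δλ = 55.0152°
a = sin²(Δφ/2) + cos φ₁ cos φ₂ sin²(Δλ/2) = 0.726596
c = 2·arcsin(√a) = 2.041139 rad = 116.9487°
d = R·c = 6370 × 2.041139 = 13002.1 km

13002 km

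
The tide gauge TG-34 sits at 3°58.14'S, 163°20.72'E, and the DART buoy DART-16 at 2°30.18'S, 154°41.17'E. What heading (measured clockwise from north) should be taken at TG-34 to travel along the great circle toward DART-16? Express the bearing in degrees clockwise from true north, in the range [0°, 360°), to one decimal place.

279.4°

TG-34: φ = -3.96900°, λ = +163.34533°
DART-16: φ = -2.50300°, λ = +154.68617°
Δλ = -8.6592°
y = sin Δλ · cos φ₂ = -0.150413
x = cos φ₁ sin φ₂ − sin φ₁ cos φ₂ cos Δλ = 0.024796
θ = atan2(y, x) = -80.6390° → 279.3610° (mod 360°)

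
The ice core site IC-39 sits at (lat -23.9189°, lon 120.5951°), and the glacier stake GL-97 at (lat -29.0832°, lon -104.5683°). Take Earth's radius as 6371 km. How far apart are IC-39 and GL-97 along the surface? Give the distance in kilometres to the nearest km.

Δφ = -5.1643°,  Δλ = 134.8366°
a = sin²(Δφ/2) + cos φ₁ cos φ₂ sin²(Δλ/2) = 0.683095
c = 2·arcsin(√a) = 1.945709 rad = 111.4809°
d = R·c = 6371 × 1.945709 = 12396.1 km

12396 km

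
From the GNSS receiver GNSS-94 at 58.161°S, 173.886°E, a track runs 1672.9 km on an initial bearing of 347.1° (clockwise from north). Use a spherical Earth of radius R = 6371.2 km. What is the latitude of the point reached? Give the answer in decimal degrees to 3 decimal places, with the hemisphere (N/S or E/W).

43.389°S

δ = d/R = 1672.9/6371.2 = 0.262572 rad
φ₂ = arcsin(sin φ₁ cos δ + cos φ₁ sin δ cos θ)
   = arcsin(-0.84953·0.96573 + 0.52753·0.25957·0.97476) = -43.38859°
λ₂ = λ₁ + atan2(sin θ sin δ cos φ₁, cos δ − sin φ₁ sin φ₂) = 169.31238°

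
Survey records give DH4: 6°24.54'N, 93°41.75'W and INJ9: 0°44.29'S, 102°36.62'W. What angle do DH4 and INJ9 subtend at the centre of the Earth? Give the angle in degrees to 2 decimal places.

11.41°

DH4: φ = +6.40900°, λ = -93.69583°
INJ9: φ = -0.73817°, λ = -102.61033°
Δφ = -7.1472°,  Δλ = -8.9145°
a = sin²(Δφ/2) + cos φ₁ cos φ₂ sin²(Δλ/2) = 0.009886
c = 2·arcsin(√a) = 0.199191 rad = 11.4128°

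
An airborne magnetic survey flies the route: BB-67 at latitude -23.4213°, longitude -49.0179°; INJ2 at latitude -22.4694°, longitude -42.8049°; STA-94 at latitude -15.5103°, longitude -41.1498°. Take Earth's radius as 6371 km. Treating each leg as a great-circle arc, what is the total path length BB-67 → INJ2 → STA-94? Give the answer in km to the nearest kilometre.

1438 km

BB-67→INJ2: c = 0.101221 rad, d = 644.88 km
INJ2→STA-94: c = 0.124488 rad, d = 793.11 km
Total = 644.88 + 793.11 = 1437.99 km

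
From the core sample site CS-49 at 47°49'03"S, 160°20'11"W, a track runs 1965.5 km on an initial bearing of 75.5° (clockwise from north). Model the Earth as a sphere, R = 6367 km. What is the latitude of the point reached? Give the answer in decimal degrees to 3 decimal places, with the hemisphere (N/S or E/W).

40.912°S

CS-49: φ = -47.81750°, λ = -160.33639°
δ = d/R = 1965.5/6367 = 0.308701 rad
φ₂ = arcsin(sin φ₁ cos δ + cos φ₁ sin δ cos θ)
   = arcsin(-0.74101·0.95273 + 0.67149·0.30382·0.25038) = -40.91209°
λ₂ = λ₁ + atan2(sin θ sin δ cos φ₁, cos δ − sin φ₁ sin φ₂) = -137.43005°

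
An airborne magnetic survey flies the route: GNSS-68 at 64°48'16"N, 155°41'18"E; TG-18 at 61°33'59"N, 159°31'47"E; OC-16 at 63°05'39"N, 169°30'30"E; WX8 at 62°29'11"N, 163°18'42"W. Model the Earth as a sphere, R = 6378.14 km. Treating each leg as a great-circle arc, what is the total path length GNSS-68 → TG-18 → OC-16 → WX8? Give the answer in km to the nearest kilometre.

2326 km

GNSS-68: φ = +64.80444°, λ = +155.68833°
TG-18: φ = +61.56639°, λ = +159.52972°
OC-16: φ = +63.09417°, λ = +169.50833°
WX8: φ = +62.48639°, λ = -163.31167°
GNSS-68→TG-18: c = 0.064072 rad, d = 408.66 km
TG-18→OC-16: c = 0.085054 rad, d = 542.49 km
OC-16→WX8: c = 0.215546 rad, d = 1374.78 km
Total = 408.66 + 542.49 + 1374.78 = 2325.93 km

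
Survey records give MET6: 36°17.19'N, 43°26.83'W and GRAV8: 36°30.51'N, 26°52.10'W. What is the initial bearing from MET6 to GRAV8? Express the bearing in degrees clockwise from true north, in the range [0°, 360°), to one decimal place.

MET6: φ = +36.28650°, λ = -43.44717°
GRAV8: φ = +36.50850°, λ = -26.86833°
Δλ = 16.5788°
y = sin Δλ · cos φ₂ = 0.229343
x = cos φ₁ sin φ₂ − sin φ₁ cos φ₂ cos Δλ = 0.023650
θ = atan2(y, x) = 84.1124° → 84.1124° (mod 360°)

84.1°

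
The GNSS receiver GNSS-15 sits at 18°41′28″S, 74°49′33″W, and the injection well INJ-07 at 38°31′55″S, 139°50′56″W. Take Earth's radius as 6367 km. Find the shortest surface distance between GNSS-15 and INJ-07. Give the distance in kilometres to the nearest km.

6575 km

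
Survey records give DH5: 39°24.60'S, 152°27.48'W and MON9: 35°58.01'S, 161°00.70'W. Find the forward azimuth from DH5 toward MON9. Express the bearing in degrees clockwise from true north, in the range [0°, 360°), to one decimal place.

294.3°

DH5: φ = -39.41000°, λ = -152.45800°
MON9: φ = -35.96683°, λ = -161.01167°
Δλ = -8.5537°
y = sin Δλ · cos φ₂ = -0.120380
x = cos φ₁ sin φ₂ − sin φ₁ cos φ₂ cos Δλ = 0.054343
θ = atan2(y, x) = -65.7042° → 294.2958° (mod 360°)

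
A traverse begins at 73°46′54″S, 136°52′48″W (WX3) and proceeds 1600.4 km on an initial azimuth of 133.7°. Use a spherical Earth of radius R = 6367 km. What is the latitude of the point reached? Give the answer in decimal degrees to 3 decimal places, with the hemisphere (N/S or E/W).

77.966°S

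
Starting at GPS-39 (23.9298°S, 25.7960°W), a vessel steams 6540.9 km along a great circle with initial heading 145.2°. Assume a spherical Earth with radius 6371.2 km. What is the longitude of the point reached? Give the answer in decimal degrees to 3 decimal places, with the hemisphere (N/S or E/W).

43.122°E

δ = d/R = 6540.9/6371.2 = 1.026635 rad
φ₂ = arcsin(sin φ₁ cos δ + cos φ₁ sin δ cos θ)
   = arcsin(-0.40562·0.51770 + 0.91404·0.85556·-0.82115) = -58.44560°
λ₂ = λ₁ + atan2(sin θ sin δ cos φ₁, cos δ − sin φ₁ sin φ₂) = 43.12191°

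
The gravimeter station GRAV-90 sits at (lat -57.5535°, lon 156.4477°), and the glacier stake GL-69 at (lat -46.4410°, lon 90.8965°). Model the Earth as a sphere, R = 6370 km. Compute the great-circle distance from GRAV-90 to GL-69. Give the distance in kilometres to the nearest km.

Δφ = 11.1125°,  Δλ = -65.5512°
a = sin²(Δφ/2) + cos φ₁ cos φ₂ sin²(Δλ/2) = 0.117722
c = 2·arcsin(√a) = 0.700445 rad = 40.1325°
d = R·c = 6370 × 0.700445 = 4461.8 km

4462 km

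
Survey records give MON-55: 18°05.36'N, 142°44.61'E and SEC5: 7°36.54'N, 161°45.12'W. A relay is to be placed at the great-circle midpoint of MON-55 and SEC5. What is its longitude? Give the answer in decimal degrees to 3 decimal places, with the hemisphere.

171.126°E

MON-55: φ = +18.08933°, λ = +142.74350°
SEC5: φ = +7.60900°, λ = -161.75200°
Bx = cos φ₂ cos Δλ = 0.561355,  By = cos φ₂ sin Δλ = 0.816914
φₘ = atan2(sin φ₁ + sin φ₂, √((cos φ₁ + Bx)² + By²)) = 14.45233°
λₘ = λ₁ + atan2(By, cos φ₁ + Bx) = 171.12640°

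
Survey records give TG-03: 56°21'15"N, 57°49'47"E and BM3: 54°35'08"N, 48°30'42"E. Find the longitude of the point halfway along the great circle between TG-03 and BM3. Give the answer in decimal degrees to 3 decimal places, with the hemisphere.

TG-03: φ = +56.35417°, λ = +57.82972°
BM3: φ = +54.58556°, λ = +48.51167°
Bx = cos φ₂ cos Δλ = 0.571840,  By = cos φ₂ sin Δλ = -0.093827
φₘ = atan2(sin φ₁ + sin φ₂, √((cos φ₁ + Bx)² + By²)) = 55.55832°
λₘ = λ₁ + atan2(By, cos φ₁ + Bx) = 53.06595°

53.066°E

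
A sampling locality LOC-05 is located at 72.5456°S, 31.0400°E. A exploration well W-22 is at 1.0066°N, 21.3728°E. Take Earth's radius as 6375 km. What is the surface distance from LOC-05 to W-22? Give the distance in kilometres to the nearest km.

8212 km

Δφ = 73.5522°,  Δλ = -9.6672°
a = sin²(Δφ/2) + cos φ₁ cos φ₂ sin²(Δλ/2) = 0.360558
c = 2·arcsin(√a) = 1.288166 rad = 73.8064°
d = R·c = 6375 × 1.288166 = 8212.1 km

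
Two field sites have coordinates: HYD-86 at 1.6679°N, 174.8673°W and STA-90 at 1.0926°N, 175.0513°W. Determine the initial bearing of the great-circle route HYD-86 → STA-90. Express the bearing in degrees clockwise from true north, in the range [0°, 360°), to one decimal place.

197.7°

Δλ = -0.1840°
y = sin Δλ · cos φ₂ = -0.003211
x = cos φ₁ sin φ₂ − sin φ₁ cos φ₂ cos Δλ = -0.010041
θ = atan2(y, x) = -162.2665° → 197.7335° (mod 360°)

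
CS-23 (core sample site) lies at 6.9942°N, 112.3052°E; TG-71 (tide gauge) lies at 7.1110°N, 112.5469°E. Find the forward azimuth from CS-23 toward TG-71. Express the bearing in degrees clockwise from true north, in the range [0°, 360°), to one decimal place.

64.0°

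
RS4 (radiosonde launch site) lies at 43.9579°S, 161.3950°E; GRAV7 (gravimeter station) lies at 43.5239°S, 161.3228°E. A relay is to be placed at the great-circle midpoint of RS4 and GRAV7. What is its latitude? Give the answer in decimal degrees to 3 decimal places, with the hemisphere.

43.741°S

Bx = cos φ₂ cos Δλ = 0.725087,  By = cos φ₂ sin Δλ = -0.000914
φₘ = atan2(sin φ₁ + sin φ₂, √((cos φ₁ + Bx)² + By²)) = -43.74091°
λₘ = λ₁ + atan2(By, cos φ₁ + Bx) = 161.35877°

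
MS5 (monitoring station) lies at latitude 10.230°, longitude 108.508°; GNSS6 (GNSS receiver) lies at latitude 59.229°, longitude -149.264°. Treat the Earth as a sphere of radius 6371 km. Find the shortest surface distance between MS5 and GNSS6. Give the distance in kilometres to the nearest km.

Δφ = 48.9990°,  Δλ = 102.2280°
a = sin²(Δφ/2) + cos φ₁ cos φ₂ sin²(Δλ/2) = 0.477020
c = 2·arcsin(√a) = 1.524820 rad = 87.3658°
d = R·c = 6371 × 1.524820 = 9714.6 km

9715 km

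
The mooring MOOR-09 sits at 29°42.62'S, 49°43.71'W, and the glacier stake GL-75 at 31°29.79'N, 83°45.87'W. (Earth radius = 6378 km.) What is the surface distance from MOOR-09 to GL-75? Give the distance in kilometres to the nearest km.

MOOR-09: φ = -29.71033°, λ = -49.72850°
GL-75: φ = +31.49650°, λ = -83.76450°
Δφ = 61.2068°,  Δλ = -34.0360°
a = sin²(Δφ/2) + cos φ₁ cos φ₂ sin²(Δλ/2) = 0.322611
c = 2·arcsin(√a) = 1.208121 rad = 69.2202°
d = R·c = 6378 × 1.208121 = 7705.4 km

7705 km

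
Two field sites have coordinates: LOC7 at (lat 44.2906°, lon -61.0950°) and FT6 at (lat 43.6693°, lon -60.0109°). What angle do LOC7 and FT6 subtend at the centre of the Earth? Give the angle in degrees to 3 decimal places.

0.997°

Δφ = -0.6213°,  Δλ = 1.0841°
a = sin²(Δφ/2) + cos φ₁ cos φ₂ sin²(Δλ/2) = 0.000076
c = 2·arcsin(√a) = 0.017406 rad = 0.9973°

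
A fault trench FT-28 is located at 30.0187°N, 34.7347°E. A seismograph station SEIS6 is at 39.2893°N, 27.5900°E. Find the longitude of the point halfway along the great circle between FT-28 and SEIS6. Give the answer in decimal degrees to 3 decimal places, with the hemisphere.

31.363°E

Bx = cos φ₂ cos Δλ = 0.767949,  By = cos φ₂ sin Δλ = -0.096262
φₘ = atan2(sin φ₁ + sin φ₂, √((cos φ₁ + Bx)² + By²)) = 34.70598°
λₘ = λ₁ + atan2(By, cos φ₁ + Bx) = 31.36282°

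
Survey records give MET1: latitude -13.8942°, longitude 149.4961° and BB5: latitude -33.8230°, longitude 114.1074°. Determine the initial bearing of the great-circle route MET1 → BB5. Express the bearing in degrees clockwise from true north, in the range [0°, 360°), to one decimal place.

231.9°

Δλ = -35.3887°
y = sin Δλ · cos φ₂ = -0.481111
x = cos φ₁ sin φ₂ − sin φ₁ cos φ₂ cos Δλ = -0.377710
θ = atan2(y, x) = -128.1347° → 231.8653° (mod 360°)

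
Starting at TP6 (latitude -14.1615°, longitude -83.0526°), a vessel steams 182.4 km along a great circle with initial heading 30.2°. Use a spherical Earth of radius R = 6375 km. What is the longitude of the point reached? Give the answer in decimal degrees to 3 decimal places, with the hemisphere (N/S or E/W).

82.207°W

δ = d/R = 182.4/6375 = 0.028612 rad
φ₂ = arcsin(sin φ₁ cos δ + cos φ₁ sin δ cos θ)
   = arcsin(-0.24466·0.99959 + 0.96961·0.02861·0.86427) = -12.74323°
λ₂ = λ₁ + atan2(sin θ sin δ cos φ₁, cos δ − sin φ₁ sin φ₂) = -82.20724°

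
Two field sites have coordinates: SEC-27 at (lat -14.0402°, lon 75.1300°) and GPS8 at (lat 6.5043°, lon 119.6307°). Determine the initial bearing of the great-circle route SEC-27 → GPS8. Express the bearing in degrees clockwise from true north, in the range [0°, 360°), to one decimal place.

Δλ = 44.5007°
y = sin Δλ · cos φ₂ = 0.696406
x = cos φ₁ sin φ₂ − sin φ₁ cos φ₂ cos Δλ = 0.281814
θ = atan2(y, x) = 67.9683° → 67.9683° (mod 360°)

68.0°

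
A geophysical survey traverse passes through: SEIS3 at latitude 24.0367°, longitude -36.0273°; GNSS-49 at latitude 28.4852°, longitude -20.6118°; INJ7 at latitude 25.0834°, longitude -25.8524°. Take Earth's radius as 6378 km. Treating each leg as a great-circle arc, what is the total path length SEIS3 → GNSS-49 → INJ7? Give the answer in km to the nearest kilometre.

2259 km

SEIS3→GNSS-49: c = 0.253230 rad, d = 1615.10 km
GNSS-49→INJ7: c = 0.100935 rad, d = 643.76 km
Total = 1615.10 + 643.76 = 2258.86 km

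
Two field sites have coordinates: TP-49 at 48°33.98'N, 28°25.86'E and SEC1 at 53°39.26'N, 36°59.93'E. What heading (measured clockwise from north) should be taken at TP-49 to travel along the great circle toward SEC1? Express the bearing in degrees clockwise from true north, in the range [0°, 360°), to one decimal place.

43.3°

TP-49: φ = +48.56633°, λ = +28.43100°
SEC1: φ = +53.65433°, λ = +36.99883°
Δλ = 8.5678°
y = sin Δλ · cos φ₂ = 0.088294
x = cos φ₁ sin φ₂ − sin φ₁ cos φ₂ cos Δλ = 0.093644
θ = atan2(y, x) = 43.3156° → 43.3156° (mod 360°)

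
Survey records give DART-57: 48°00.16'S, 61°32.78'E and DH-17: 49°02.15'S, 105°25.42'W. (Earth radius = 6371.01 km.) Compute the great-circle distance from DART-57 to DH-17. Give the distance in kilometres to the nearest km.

DART-57: φ = -48.00267°, λ = +61.54633°
DH-17: φ = -49.03583°, λ = -105.42367°
Δφ = -1.0332°,  Δλ = -166.9700°
a = sin²(Δφ/2) + cos φ₁ cos φ₂ sin²(Δλ/2) = 0.433085
c = 2·arcsin(√a) = 1.436563 rad = 82.3090°
d = R·c = 6371.01 × 1.436563 = 9152.4 km

9152 km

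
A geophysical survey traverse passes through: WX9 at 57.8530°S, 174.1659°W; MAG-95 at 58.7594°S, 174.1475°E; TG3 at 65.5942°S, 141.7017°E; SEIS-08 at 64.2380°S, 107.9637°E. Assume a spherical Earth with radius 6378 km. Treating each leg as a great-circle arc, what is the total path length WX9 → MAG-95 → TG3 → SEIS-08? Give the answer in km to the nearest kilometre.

WX9→MAG-95: c = 0.108180 rad, d = 689.97 km
MAG-95→TG3: c = 0.285782 rad, d = 1822.72 km
TG3→SEIS-08: c = 0.247718 rad, d = 1579.94 km
Total = 689.97 + 1822.72 + 1579.94 = 4092.63 km

4093 km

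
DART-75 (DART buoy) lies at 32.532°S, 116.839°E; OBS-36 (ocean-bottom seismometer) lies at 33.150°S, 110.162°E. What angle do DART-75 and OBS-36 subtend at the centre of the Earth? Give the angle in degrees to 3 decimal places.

5.643°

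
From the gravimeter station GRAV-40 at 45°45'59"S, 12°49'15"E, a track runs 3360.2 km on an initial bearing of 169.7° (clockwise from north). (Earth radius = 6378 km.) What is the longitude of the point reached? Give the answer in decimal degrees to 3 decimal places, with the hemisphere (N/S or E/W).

GRAV-40: φ = -45.76639°, λ = +12.82083°
δ = d/R = 3360.2/6378 = 0.526842 rad
φ₂ = arcsin(sin φ₁ cos δ + cos φ₁ sin δ cos θ)
   = arcsin(-0.71650·0.86440 + 0.69759·0.50281·-0.98389) = -74.67482°
λ₂ = λ₁ + atan2(sin θ sin δ cos φ₁, cos δ − sin φ₁ sin φ₂) = 32.70737°

32.707°E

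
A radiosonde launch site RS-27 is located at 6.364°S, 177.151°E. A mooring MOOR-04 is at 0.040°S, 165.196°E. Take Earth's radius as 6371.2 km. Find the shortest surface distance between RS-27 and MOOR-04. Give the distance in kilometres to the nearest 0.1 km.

1501.5 km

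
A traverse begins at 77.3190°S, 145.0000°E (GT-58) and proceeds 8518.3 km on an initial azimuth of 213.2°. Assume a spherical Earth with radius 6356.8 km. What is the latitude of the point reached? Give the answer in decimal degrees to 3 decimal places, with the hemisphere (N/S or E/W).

δ = d/R = 8518.3/6356.8 = 1.340030 rad
φ₂ = arcsin(sin φ₁ cos δ + cos φ₁ sin δ cos θ)
   = arcsin(-0.97561·0.22872 + 0.21952·0.97349·-0.83676) = -23.70103°
λ₂ = λ₁ + atan2(sin θ sin δ cos φ₁, cos δ − sin φ₁ sin φ₂) = 0.60185°

23.701°S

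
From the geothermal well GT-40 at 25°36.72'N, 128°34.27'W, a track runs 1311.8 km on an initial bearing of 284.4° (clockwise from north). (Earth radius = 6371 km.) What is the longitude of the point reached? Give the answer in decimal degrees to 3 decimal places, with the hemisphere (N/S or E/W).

GT-40: φ = +25.61200°, λ = -128.57117°
δ = d/R = 1311.8/6371 = 0.205902 rad
φ₂ = arcsin(sin φ₁ cos δ + cos φ₁ sin δ cos θ)
   = arcsin(0.43227·0.97888 + 0.90174·0.20445·0.24869) = 27.96891°
λ₂ = λ₁ + atan2(sin θ sin δ cos φ₁, cos δ − sin φ₁ sin φ₂) = -141.52786°

141.528°W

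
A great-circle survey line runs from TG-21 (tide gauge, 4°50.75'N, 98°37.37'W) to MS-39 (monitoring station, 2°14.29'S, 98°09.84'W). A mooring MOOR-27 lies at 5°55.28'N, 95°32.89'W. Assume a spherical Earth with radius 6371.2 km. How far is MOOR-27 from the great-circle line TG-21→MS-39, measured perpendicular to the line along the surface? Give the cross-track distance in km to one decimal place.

TG-21: φ = +4.84583°, λ = -98.62283°
MS-39: φ = -2.23817°, λ = -98.16400°
MOOR-27: φ = +5.92133°, λ = -95.54817°
δ₁₃ = central angle TG-21→MOOR-27 = 0.056627 rad  (haversine)
θ₁₃ = bearing TG-21→MOOR-27 = 70.502°,  θ₁₂ = bearing TG-21→MS-39 = 176.287°
dₓₜ = R·arcsin(sin δ₁₃ · sin(θ₁₃ − θ₁₂)) = 6371.2·arcsin(0.05660·sin(-105.786°)) = -347.162 km
|dₓₜ| = 347.162 km

347.2 km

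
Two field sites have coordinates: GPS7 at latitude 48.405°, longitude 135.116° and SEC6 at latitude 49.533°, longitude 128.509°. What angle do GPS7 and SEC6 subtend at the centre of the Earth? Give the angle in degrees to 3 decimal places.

Δφ = 1.1280°,  Δλ = -6.6070°
a = sin²(Δφ/2) + cos φ₁ cos φ₂ sin²(Δλ/2) = 0.001528
c = 2·arcsin(√a) = 0.078189 rad = 4.4799°

4.480°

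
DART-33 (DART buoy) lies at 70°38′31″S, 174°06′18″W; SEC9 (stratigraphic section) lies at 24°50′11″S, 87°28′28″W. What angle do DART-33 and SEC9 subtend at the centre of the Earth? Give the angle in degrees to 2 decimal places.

DART-33: φ = -70.64194°, λ = -174.10500°
SEC9: φ = -24.83639°, λ = -87.47444°
Δφ = 45.8056°,  Δλ = 86.6306°
a = sin²(Δφ/2) + cos φ₁ cos φ₂ sin²(Δλ/2) = 0.293019
c = 2·arcsin(√a) = 1.143994 rad = 65.5460°

65.55°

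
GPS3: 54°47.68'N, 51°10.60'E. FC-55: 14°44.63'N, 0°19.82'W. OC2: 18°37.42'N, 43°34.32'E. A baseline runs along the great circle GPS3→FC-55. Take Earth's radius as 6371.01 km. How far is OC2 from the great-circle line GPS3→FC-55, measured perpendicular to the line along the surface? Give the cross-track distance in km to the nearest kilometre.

3181 km

GPS3: φ = +54.79467°, λ = +51.17667°
FC-55: φ = +14.74383°, λ = -0.33033°
OC2: φ = +18.62367°, λ = +43.57200°
δ₁₃ = central angle GPS3→OC2 = 0.639400 rad  (haversine)
θ₁₃ = bearing GPS3→OC2 = 192.132°,  θ₁₂ = bearing GPS3→FC-55 = 245.490°
dₓₜ = R·arcsin(sin δ₁₃ · sin(θ₁₃ − θ₁₂)) = 6371.01·arcsin(0.59671·sin(-53.358°)) = -3180.897 km
|dₓₜ| = 3180.897 km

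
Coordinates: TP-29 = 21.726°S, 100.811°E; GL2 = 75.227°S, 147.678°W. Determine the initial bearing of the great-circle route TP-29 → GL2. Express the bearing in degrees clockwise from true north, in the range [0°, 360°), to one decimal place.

Δλ = 111.5110°
y = sin Δλ · cos φ₂ = 0.237229
x = cos φ₁ sin φ₂ − sin φ₁ cos φ₂ cos Δλ = -0.932867
θ = atan2(y, x) = 165.7320° → 165.7320° (mod 360°)

165.7°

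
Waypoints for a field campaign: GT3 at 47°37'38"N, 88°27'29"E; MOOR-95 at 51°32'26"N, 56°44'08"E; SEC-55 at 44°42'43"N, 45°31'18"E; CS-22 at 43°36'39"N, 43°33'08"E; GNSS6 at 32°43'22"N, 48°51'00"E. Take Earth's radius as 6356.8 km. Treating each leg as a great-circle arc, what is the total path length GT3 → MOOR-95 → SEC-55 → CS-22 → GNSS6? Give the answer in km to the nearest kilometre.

4917 km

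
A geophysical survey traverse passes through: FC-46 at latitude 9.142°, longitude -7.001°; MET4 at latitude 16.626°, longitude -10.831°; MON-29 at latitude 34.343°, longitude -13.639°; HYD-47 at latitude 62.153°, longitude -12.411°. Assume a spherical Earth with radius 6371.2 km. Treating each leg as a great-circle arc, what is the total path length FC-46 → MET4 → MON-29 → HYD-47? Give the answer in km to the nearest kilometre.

6013 km

FC-46→MET4: c = 0.145948 rad, d = 929.87 km
MET4→MON-29: c = 0.312326 rad, d = 1989.89 km
MON-29→HYD-47: c = 0.485566 rad, d = 3093.64 km
Total = 929.87 + 1989.89 + 3093.64 = 6013.40 km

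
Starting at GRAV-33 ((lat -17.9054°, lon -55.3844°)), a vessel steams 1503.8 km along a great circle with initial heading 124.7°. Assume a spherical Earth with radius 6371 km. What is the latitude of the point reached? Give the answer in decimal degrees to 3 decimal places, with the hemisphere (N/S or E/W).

δ = d/R = 1503.8/6371 = 0.236038 rad
φ₂ = arcsin(sin φ₁ cos δ + cos φ₁ sin δ cos θ)
   = arcsin(-0.30745·0.97227 + 0.95157·0.23385·-0.56928) = -25.18871°
λ₂ = λ₁ + atan2(sin θ sin δ cos φ₁, cos δ − sin φ₁ sin φ₂) = -43.11764°

25.189°S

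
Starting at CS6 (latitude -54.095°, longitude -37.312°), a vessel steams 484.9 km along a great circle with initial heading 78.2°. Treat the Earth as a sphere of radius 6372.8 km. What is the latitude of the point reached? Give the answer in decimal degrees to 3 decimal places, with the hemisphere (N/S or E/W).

52.990°S

δ = d/R = 484.9/6372.8 = 0.076089 rad
φ₂ = arcsin(sin φ₁ cos δ + cos φ₁ sin δ cos θ)
   = arcsin(-0.80999·0.99711 + 0.58644·0.07602·0.20450) = -52.99002°
λ₂ = λ₁ + atan2(sin θ sin δ cos φ₁, cos δ − sin φ₁ sin φ₂) = -30.21135°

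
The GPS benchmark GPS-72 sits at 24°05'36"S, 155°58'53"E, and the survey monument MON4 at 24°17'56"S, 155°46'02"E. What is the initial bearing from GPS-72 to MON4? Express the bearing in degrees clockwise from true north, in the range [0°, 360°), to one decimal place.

223.5°

GPS-72: φ = -24.09333°, λ = +155.98139°
MON4: φ = -24.29889°, λ = +155.76722°
Δλ = -0.2142°
y = sin Δλ · cos φ₂ = -0.003407
x = cos φ₁ sin φ₂ − sin φ₁ cos φ₂ cos Δλ = -0.003590
θ = atan2(y, x) = -136.5018° → 223.4982° (mod 360°)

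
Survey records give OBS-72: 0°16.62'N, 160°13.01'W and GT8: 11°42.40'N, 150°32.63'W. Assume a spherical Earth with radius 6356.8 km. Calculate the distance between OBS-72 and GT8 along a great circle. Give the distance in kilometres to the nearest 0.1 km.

1656.3 km

OBS-72: φ = +0.27700°, λ = -160.21683°
GT8: φ = +11.70667°, λ = -150.54383°
Δφ = 11.4297°,  Δλ = 9.6730°
a = sin²(Δφ/2) + cos φ₁ cos φ₂ sin²(Δλ/2) = 0.016876
c = 2·arcsin(√a) = 0.260554 rad = 14.9287°
d = R·c = 6356.8 × 0.260554 = 1656.3 km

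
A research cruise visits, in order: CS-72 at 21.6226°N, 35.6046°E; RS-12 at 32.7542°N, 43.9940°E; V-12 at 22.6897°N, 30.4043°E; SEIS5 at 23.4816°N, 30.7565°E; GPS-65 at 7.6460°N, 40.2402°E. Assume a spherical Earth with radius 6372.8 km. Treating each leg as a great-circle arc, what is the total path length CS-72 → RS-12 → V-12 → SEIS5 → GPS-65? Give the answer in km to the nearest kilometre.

CS-72→RS-12: c = 0.233682 rad, d = 1489.21 km
RS-12→V-12: c = 0.273288 rad, d = 1741.61 km
V-12→SEIS5: c = 0.014933 rad, d = 95.17 km
SEIS5→GPS-65: c = 0.318761 rad, d = 2031.40 km
Total = 1489.21 + 1741.61 + 95.17 + 2031.40 = 5357.39 km

5357 km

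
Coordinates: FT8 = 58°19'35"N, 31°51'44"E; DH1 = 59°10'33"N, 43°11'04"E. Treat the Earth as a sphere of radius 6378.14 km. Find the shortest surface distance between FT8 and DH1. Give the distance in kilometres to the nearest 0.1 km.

FT8: φ = +58.32639°, λ = +31.86222°
DH1: φ = +59.17583°, λ = +43.18444°
Δφ = 0.8494°,  Δλ = 11.3222°
a = sin²(Δφ/2) + cos φ₁ cos φ₂ sin²(Δλ/2) = 0.002673
c = 2·arcsin(√a) = 0.103449 rad = 5.9272°
d = R·c = 6378.14 × 0.103449 = 659.8 km

659.8 km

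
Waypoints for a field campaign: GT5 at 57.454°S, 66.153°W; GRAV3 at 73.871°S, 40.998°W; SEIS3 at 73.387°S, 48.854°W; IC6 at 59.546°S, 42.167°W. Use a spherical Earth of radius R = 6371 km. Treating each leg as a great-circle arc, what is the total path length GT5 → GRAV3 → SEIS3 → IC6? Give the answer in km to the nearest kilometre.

GT5→GRAV3: c = 0.333029 rad, d = 2121.73 km
GRAV3→SEIS3: c = 0.039527 rad, d = 251.83 km
SEIS3→IC6: c = 0.245658 rad, d = 1565.09 km
Total = 2121.73 + 251.83 + 1565.09 = 3938.64 km

3939 km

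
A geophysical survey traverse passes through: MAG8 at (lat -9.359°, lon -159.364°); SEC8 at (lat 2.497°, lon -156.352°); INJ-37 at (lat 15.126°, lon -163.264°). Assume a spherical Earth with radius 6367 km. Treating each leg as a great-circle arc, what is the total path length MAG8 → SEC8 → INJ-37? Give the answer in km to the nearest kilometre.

2954 km

MAG8→SEC8: c = 0.213453 rad, d = 1359.05 km
SEC8→INJ-37: c = 0.250467 rad, d = 1594.72 km
Total = 1359.05 + 1594.72 = 2953.78 km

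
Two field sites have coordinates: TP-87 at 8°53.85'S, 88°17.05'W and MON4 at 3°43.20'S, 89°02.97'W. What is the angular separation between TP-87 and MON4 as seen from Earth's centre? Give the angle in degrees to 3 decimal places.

TP-87: φ = -8.89750°, λ = -88.28417°
MON4: φ = -3.72000°, λ = -89.04950°
Δφ = 5.1775°,  Δλ = -0.7653°
a = sin²(Δφ/2) + cos φ₁ cos φ₂ sin²(Δλ/2) = 0.002084
c = 2·arcsin(√a) = 0.091334 rad = 5.2330°

5.233°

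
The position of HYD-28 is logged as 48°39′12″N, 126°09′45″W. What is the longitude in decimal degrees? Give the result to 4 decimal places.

126.1625°W

126° + 9′/60 + 45″/3600 = 126 + 0.15000 + 0.01250 = 126.1625°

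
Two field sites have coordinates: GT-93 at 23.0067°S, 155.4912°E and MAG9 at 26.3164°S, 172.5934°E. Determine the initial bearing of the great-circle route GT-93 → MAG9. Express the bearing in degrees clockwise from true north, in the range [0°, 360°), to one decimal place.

Δλ = 17.1022°
y = sin Δλ · cos φ₂ = 0.263599
x = cos φ₁ sin φ₂ − sin φ₁ cos φ₂ cos Δλ = -0.073224
θ = atan2(y, x) = 105.5246° → 105.5246° (mod 360°)

105.5°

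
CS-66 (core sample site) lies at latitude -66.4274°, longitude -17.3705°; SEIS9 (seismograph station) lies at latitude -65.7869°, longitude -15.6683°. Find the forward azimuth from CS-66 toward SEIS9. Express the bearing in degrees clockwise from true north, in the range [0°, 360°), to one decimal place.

Δλ = 1.7022°
y = sin Δλ · cos φ₂ = 0.012183
x = cos φ₁ sin φ₂ − sin φ₁ cos φ₂ cos Δλ = 0.011013
θ = atan2(y, x) = 47.8878° → 47.8878° (mod 360°)

47.9°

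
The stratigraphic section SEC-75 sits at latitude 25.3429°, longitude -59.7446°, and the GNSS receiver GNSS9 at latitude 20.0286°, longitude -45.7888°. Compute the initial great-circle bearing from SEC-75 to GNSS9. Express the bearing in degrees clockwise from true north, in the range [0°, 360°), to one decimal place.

109.6°

Δλ = 13.9558°
y = sin Δλ · cos φ₂ = 0.226588
x = cos φ₁ sin φ₂ − sin φ₁ cos φ₂ cos Δλ = -0.080749
θ = atan2(y, x) = 109.6144° → 109.6144° (mod 360°)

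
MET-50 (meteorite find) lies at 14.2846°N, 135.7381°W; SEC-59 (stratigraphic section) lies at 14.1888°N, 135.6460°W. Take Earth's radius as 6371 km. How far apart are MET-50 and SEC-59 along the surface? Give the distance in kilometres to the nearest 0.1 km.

Δφ = -0.0958°,  Δλ = 0.0921°
a = sin²(Δφ/2) + cos φ₁ cos φ₂ sin²(Δλ/2) = 0.000001
c = 2·arcsin(√a) = 0.002285 rad = 0.1309°
d = R·c = 6371 × 0.002285 = 14.6 km

14.6 km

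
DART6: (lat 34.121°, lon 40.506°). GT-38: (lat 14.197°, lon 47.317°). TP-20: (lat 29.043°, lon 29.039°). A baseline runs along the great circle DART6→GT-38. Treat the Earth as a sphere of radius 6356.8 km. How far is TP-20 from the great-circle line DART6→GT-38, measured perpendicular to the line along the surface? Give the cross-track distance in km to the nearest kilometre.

1215 km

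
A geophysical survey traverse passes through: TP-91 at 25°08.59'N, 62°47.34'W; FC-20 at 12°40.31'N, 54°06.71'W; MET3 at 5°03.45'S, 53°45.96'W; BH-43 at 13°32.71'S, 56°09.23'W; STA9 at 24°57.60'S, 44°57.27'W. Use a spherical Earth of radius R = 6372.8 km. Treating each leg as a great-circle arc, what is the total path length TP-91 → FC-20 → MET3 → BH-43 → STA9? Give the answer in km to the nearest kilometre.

TP-91: φ = +25.14317°, λ = -62.78900°
FC-20: φ = +12.67183°, λ = -54.11183°
MET3: φ = -5.05750°, λ = -53.76600°
BH-43: φ = -13.54517°, λ = -56.15383°
STA9: φ = -24.96000°, λ = -44.95450°
TP-91→FC-20: c = 0.260369 rad, d = 1659.28 km
FC-20→MET3: c = 0.309493 rad, d = 1972.34 km
MET3→BH-43: c = 0.153730 rad, d = 979.69 km
BH-43→STA9: c = 0.271252 rad, d = 1728.64 km
Total = 1659.28 + 1972.34 + 979.69 + 1728.64 = 6339.94 km

6340 km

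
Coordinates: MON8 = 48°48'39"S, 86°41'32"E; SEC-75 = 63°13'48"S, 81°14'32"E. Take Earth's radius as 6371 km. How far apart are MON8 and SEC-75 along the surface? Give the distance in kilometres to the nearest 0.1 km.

1637.3 km

MON8: φ = -48.81083°, λ = +86.69222°
SEC-75: φ = -63.23000°, λ = +81.24222°
Δφ = -14.4192°,  Δλ = -5.4500°
a = sin²(Δφ/2) + cos φ₁ cos φ₂ sin²(Δλ/2) = 0.016420
c = 2·arcsin(√a) = 0.256991 rad = 14.7245°
d = R·c = 6371 × 0.256991 = 1637.3 km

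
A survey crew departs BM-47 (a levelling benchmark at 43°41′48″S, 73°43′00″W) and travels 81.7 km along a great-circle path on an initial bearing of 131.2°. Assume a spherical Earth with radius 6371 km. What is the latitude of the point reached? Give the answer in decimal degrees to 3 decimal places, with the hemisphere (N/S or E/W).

44.178°S

BM-47: φ = -43.69667°, λ = -73.71667°
δ = d/R = 81.7/6371 = 0.012824 rad
φ₂ = arcsin(sin φ₁ cos δ + cos φ₁ sin δ cos θ)
   = arcsin(-0.69084·0.99992 + 0.72301·0.01282·-0.65869) = -44.17806°
λ₂ = λ₁ + atan2(sin θ sin δ cos φ₁, cos δ − sin φ₁ sin φ₂) = -72.94582°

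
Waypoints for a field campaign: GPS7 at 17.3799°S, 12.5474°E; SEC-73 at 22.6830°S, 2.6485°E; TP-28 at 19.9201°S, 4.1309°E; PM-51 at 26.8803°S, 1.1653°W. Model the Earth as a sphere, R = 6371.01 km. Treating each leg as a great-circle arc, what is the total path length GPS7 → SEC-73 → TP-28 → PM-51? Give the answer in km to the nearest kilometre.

2477 km

GPS7→SEC-73: c = 0.186760 rad, d = 1189.85 km
SEC-73→TP-28: c = 0.053909 rad, d = 343.46 km
TP-28→PM-51: c = 0.148119 rad, d = 943.66 km
Total = 1189.85 + 343.46 + 943.66 = 2476.97 km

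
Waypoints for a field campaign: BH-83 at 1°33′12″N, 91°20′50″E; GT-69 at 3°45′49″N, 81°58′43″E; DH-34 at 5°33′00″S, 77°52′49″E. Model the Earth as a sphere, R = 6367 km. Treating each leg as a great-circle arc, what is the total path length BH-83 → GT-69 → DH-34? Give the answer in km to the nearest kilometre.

BH-83: φ = +1.55333°, λ = +91.34722°
GT-69: φ = +3.76361°, λ = +81.97861°
DH-34: φ = -5.55000°, λ = +77.88028°
BH-83→GT-69: c = 0.167820 rad, d = 1068.51 km
GT-69→DH-34: c = 0.177560 rad, d = 1130.52 km
Total = 1068.51 + 1130.52 = 2199.04 km

2199 km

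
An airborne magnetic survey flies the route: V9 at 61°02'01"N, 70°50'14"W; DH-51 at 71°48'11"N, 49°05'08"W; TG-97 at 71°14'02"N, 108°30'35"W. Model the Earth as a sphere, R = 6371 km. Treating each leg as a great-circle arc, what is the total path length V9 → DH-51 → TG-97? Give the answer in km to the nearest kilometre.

3533 km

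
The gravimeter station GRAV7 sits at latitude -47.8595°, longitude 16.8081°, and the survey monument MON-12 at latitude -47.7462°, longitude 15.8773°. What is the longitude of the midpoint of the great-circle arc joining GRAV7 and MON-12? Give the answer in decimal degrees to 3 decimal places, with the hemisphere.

16.342°E

Bx = cos φ₂ cos Δλ = 0.672327,  By = cos φ₂ sin Δλ = -0.010923
φₘ = atan2(sin φ₁ + sin φ₂, √((cos φ₁ + Bx)² + By²)) = -47.80379°
λₘ = λ₁ + atan2(By, cos φ₁ + Bx) = 16.34219°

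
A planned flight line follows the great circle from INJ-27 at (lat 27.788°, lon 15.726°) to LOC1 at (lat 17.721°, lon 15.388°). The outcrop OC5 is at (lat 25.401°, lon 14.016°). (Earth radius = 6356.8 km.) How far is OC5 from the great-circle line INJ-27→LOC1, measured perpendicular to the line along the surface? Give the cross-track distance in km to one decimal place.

162.8 km

δ₁₃ = central angle INJ-27→OC5 = 0.049474 rad  (haversine)
θ₁₃ = bearing INJ-27→OC5 = 213.030°,  θ₁₂ = bearing INJ-27→LOC1 = 181.841°
dₓₜ = R·arcsin(sin δ₁₃ · sin(θ₁₃ − θ₁₂)) = 6356.8·arcsin(0.04945·sin(31.188°)) = 162.814 km
|dₓₜ| = 162.814 km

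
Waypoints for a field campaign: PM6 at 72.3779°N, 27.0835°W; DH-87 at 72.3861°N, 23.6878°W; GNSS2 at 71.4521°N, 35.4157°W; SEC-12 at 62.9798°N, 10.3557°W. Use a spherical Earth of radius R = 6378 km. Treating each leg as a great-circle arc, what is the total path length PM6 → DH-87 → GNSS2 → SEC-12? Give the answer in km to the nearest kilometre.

PM6→DH-87: c = 0.017936 rad, d = 114.40 km
DH-87→GNSS2: c = 0.065469 rad, d = 417.56 km
GNSS2→SEC-12: c = 0.221889 rad, d = 1415.21 km
Total = 114.40 + 417.56 + 1415.21 = 1947.17 km

1947 km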